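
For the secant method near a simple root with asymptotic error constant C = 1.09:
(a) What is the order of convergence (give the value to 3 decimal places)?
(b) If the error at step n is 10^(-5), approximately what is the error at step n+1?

(a) Secant method has superlinear convergence with order φ = (1+√5)/2 ≈ 1.618.
    This means |e_{n+1}| ≈ C|e_n|^1.618.

(b) With |e_n| = 10^(-5) and C = 1.09:
    |e_{n+1}| ≈ 1.09 × (10^(-5))^1.618 = 1.09 × 10^(-8.09)

(a) ≈ 1.618 (golden ratio); (b) |e_{n+1}| ≈ 8.856e-09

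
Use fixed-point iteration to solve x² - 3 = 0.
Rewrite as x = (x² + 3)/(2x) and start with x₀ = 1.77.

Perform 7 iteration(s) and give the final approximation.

Equation: x² - 3 = 0
Fixed-point form: x = (x² + 3)/(2x)
x₀ = 1.77

x_1 = g(1.770000) = 1.732458
x_2 = g(1.732458) = 1.732051
x_3 = g(1.732051) = 1.732051
x_4 = g(1.732051) = 1.732051
x_5 = g(1.732051) = 1.732051
x_6 = g(1.732051) = 1.732051
x_7 = g(1.732051) = 1.732051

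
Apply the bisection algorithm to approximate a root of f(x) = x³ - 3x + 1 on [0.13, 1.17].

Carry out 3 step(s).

f(x) = x³ - 3x + 1
Initial interval: [0.13, 1.17]

Iteration 1:
  c_1 = (0.130000 + 1.170000)/2 = 0.650000
  f(c_1) = f(0.650000) = -0.675375
  f(a) × f(c) < 0, new interval: [0.130000, 0.650000]
Iteration 2:
  c_2 = (0.130000 + 0.650000)/2 = 0.390000
  f(c_2) = f(0.390000) = -0.110681
  f(a) × f(c) < 0, new interval: [0.130000, 0.390000]
Iteration 3:
  c_3 = (0.130000 + 0.390000)/2 = 0.260000
  f(c_3) = f(0.260000) = 0.237576
  f(a) × f(c) ≥ 0, new interval: [0.260000, 0.390000]

After 3 iteration(s), the approximation is c_3 = 0.260000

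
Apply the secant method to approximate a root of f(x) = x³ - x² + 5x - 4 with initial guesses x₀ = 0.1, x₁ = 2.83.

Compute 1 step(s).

f(x) = x³ - x² + 5x - 4
x₀ = 0.1, x₁ = 2.83

Secant formula: x_{n+1} = x_n - f(x_n)(x_n - x_{n-1})/(f(x_n) - f(x_{n-1}))

Iteration 1:
  f(0.100000) = -3.509000
  f(2.830000) = 24.806287
  x_2 = 2.830000 - 24.806287×(2.830000 - 0.100000)/(24.806287 - (-3.509000))
       = 0.438318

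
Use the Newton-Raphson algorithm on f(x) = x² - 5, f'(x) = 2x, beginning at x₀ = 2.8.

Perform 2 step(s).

f(x) = x² - 5
f'(x) = 2x
x₀ = 2.8

Newton-Raphson formula: x_{n+1} = x_n - f(x_n)/f'(x_n)

Iteration 1:
  f(2.800000) = 2.840000
  f'(2.800000) = 5.600000
  x_1 = 2.800000 - 2.840000/5.600000 = 2.292857
Iteration 2:
  f(2.292857) = 0.257194
  f'(2.292857) = 4.585714
  x_2 = 2.292857 - 0.257194/4.585714 = 2.236771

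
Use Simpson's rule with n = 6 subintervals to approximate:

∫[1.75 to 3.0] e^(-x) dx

f(x) = e^(-x)
a = 1.75, b = 3.0, n = 6
h = (b - a)/n = 0.208333

Simpson's rule: (h/3)[f(x₀) + 4f(x₁) + 2f(x₂) + ... + f(xₙ)]

x_0 = 1.7500, f(x_0) = 0.173774, coefficient = 1
x_1 = 1.9583, f(x_1) = 0.141093, coefficient = 4
x_2 = 2.1667, f(x_2) = 0.114559, coefficient = 2
x_3 = 2.3750, f(x_3) = 0.093014, coefficient = 4
x_4 = 2.5833, f(x_4) = 0.075522, coefficient = 2
x_5 = 2.7917, f(x_5) = 0.061319, coefficient = 4
x_6 = 3.0000, f(x_6) = 0.049787, coefficient = 1

I ≈ (0.208333/3) × 1.785430 = 0.123988
Exact value: 0.123987
Error: 0.000001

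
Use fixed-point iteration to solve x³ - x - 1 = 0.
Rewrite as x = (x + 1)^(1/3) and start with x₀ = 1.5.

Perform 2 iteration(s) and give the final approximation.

Equation: x³ - x - 1 = 0
Fixed-point form: x = (x + 1)^(1/3)
x₀ = 1.5

x_1 = g(1.500000) = 1.357209
x_2 = g(1.357209) = 1.330861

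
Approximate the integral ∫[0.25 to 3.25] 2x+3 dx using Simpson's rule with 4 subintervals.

f(x) = 2x+3
a = 0.25, b = 3.25, n = 4
h = (b - a)/n = 0.750000

Simpson's rule: (h/3)[f(x₀) + 4f(x₁) + 2f(x₂) + ... + f(xₙ)]

x_0 = 0.2500, f(x_0) = 3.500000, coefficient = 1
x_1 = 1.0000, f(x_1) = 5.000000, coefficient = 4
x_2 = 1.7500, f(x_2) = 6.500000, coefficient = 2
x_3 = 2.5000, f(x_3) = 8.000000, coefficient = 4
x_4 = 3.2500, f(x_4) = 9.500000, coefficient = 1

I ≈ (0.750000/3) × 78.000000 = 19.500000
Exact value: 19.500000
Error: 0.000000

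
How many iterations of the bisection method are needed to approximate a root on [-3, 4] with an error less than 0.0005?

We need (b-a)/2^n ≤ 0.0005
(4 - (-3))/2^n ≤ 0.0005
7/2^n ≤ 0.0005
2^n ≥ 14000
n ≥ log₂(14000) = 13.77
n ≥ 14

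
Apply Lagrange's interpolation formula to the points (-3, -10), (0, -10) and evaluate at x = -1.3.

Lagrange interpolation formula:
P(x) = Σ yᵢ × Lᵢ(x)
where Lᵢ(x) = Π_{j≠i} (x - xⱼ)/(xᵢ - xⱼ)

L_0(-1.3) = (-1.3 - 0)/(-3 - 0) = 0.433333
L_1(-1.3) = (-1.3 - (-3))/(0 - (-3)) = 0.566667

P(-1.3) = (-10)×L_0(-1.3) + (-10)×L_1(-1.3)
P(-1.3) = -10.000000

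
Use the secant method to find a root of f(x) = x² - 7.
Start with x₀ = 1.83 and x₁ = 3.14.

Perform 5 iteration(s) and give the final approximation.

f(x) = x² - 7
x₀ = 1.83, x₁ = 3.14

Secant formula: x_{n+1} = x_n - f(x_n)(x_n - x_{n-1})/(f(x_n) - f(x_{n-1}))

Iteration 1:
  f(1.830000) = -3.651100
  f(3.140000) = 2.859600
  x_2 = 3.140000 - 2.859600×(3.140000 - 1.830000)/(2.859600 - (-3.651100))
       = 2.564628
Iteration 2:
  f(3.140000) = 2.859600
  f(2.564628) = -0.422684
  x_3 = 2.564628 - (-0.422684)×(2.564628 - 3.140000)/(-0.422684 - 2.859600)
       = 2.638723
Iteration 3:
  f(2.564628) = -0.422684
  f(2.638723) = -0.037142
  x_4 = 2.638723 - (-0.037142)×(2.638723 - 2.564628)/(-0.037142 - (-0.422684))
       = 2.645861
Iteration 4:
  f(2.638723) = -0.037142
  f(2.645861) = 0.000580
  x_5 = 2.645861 - 0.000580×(2.645861 - 2.638723)/(0.000580 - (-0.037142))
       = 2.645751
Iteration 5:
  f(2.645861) = 0.000580
  f(2.645751) = -0.000001
  x_6 = 2.645751 - (-0.000001)×(2.645751 - 2.645861)/(-0.000001 - 0.000580)
       = 2.645751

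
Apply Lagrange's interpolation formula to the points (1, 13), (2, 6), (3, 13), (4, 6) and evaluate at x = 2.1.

Lagrange interpolation formula:
P(x) = Σ yᵢ × Lᵢ(x)
where Lᵢ(x) = Π_{j≠i} (x - xⱼ)/(xᵢ - xⱼ)

L_0(2.1) = (2.1 - 2)/(1 - 2) × (2.1 - 3)/(1 - 3) × (2.1 - 4)/(1 - 4) = -0.028500
L_1(2.1) = (2.1 - 1)/(2 - 1) × (2.1 - 3)/(2 - 3) × (2.1 - 4)/(2 - 4) = 0.940500
L_2(2.1) = (2.1 - 1)/(3 - 1) × (2.1 - 2)/(3 - 2) × (2.1 - 4)/(3 - 4) = 0.104500
L_3(2.1) = (2.1 - 1)/(4 - 1) × (2.1 - 2)/(4 - 2) × (2.1 - 3)/(4 - 3) = -0.016500

P(2.1) = 13×L_0(2.1) + 6×L_1(2.1) + 13×L_2(2.1) + 6×L_3(2.1)
P(2.1) = 6.532000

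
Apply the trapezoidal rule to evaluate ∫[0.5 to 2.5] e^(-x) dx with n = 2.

f(x) = e^(-x)
a = 0.5, b = 2.5, n = 2
h = (b - a)/n = 1.000000

Trapezoidal rule: (h/2)[f(x₀) + 2f(x₁) + 2f(x₂) + ... + f(xₙ)]

x_0 = 0.5000, f(x_0) = 0.606531, coefficient = 1
x_1 = 1.5000, f(x_1) = 0.223130, coefficient = 2
x_2 = 2.5000, f(x_2) = 0.082085, coefficient = 1

I ≈ (1.000000/2) × 1.134876 = 0.567438
Exact value: 0.524446
Error: 0.042992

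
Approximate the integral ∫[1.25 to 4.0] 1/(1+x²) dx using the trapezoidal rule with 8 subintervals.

f(x) = 1/(1+x²)
a = 1.25, b = 4.0, n = 8
h = (b - a)/n = 0.343750

Trapezoidal rule: (h/2)[f(x₀) + 2f(x₁) + 2f(x₂) + ... + f(xₙ)]

x_0 = 1.2500, f(x_0) = 0.390244, coefficient = 1
x_1 = 1.5938, f(x_1) = 0.282483, coefficient = 2
x_2 = 1.9375, f(x_2) = 0.210353, coefficient = 2
x_3 = 2.2812, f(x_3) = 0.161184, coefficient = 2
x_4 = 2.6250, f(x_4) = 0.126733, coefficient = 2
x_5 = 2.9688, f(x_5) = 0.101901, coefficient = 2
x_6 = 3.3125, f(x_6) = 0.083524, coefficient = 2
x_7 = 3.6562, f(x_7) = 0.069598, coefficient = 2
x_8 = 4.0000, f(x_8) = 0.058824, coefficient = 1

I ≈ (0.343750/2) × 2.520618 = 0.433231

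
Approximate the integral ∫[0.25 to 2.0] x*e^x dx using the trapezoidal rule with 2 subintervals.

f(x) = x*e^x
a = 0.25, b = 2.0, n = 2
h = (b - a)/n = 0.875000

Trapezoidal rule: (h/2)[f(x₀) + 2f(x₁) + 2f(x₂) + ... + f(xₙ)]

x_0 = 0.2500, f(x_0) = 0.321006, coefficient = 1
x_1 = 1.1250, f(x_1) = 3.465244, coefficient = 2
x_2 = 2.0000, f(x_2) = 14.778112, coefficient = 1

I ≈ (0.875000/2) × 22.029606 = 9.637953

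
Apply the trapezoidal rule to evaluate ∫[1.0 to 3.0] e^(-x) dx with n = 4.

f(x) = e^(-x)
a = 1.0, b = 3.0, n = 4
h = (b - a)/n = 0.500000

Trapezoidal rule: (h/2)[f(x₀) + 2f(x₁) + 2f(x₂) + ... + f(xₙ)]

x_0 = 1.0000, f(x_0) = 0.367879, coefficient = 1
x_1 = 1.5000, f(x_1) = 0.223130, coefficient = 2
x_2 = 2.0000, f(x_2) = 0.135335, coefficient = 2
x_3 = 2.5000, f(x_3) = 0.082085, coefficient = 2
x_4 = 3.0000, f(x_4) = 0.049787, coefficient = 1

I ≈ (0.500000/2) × 1.298767 = 0.324692
Exact value: 0.318092
Error: 0.006599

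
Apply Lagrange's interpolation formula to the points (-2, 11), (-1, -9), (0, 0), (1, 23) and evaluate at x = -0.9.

Lagrange interpolation formula:
P(x) = Σ yᵢ × Lᵢ(x)
where Lᵢ(x) = Π_{j≠i} (x - xⱼ)/(xᵢ - xⱼ)

L_0(-0.9) = (-0.9 - (-1))/(-2 - (-1)) × (-0.9 - 0)/(-2 - 0) × (-0.9 - 1)/(-2 - 1) = -0.028500
L_1(-0.9) = (-0.9 - (-2))/(-1 - (-2)) × (-0.9 - 0)/(-1 - 0) × (-0.9 - 1)/(-1 - 1) = 0.940500
L_2(-0.9) = (-0.9 - (-2))/(0 - (-2)) × (-0.9 - (-1))/(0 - (-1)) × (-0.9 - 1)/(0 - 1) = 0.104500
L_3(-0.9) = (-0.9 - (-2))/(1 - (-2)) × (-0.9 - (-1))/(1 - (-1)) × (-0.9 - 0)/(1 - 0) = -0.016500

P(-0.9) = 11×L_0(-0.9) + (-9)×L_1(-0.9) + 0×L_2(-0.9) + 23×L_3(-0.9)
P(-0.9) = -9.157500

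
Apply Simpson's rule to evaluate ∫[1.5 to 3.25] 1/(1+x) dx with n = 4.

f(x) = 1/(1+x)
a = 1.5, b = 3.25, n = 4
h = (b - a)/n = 0.437500

Simpson's rule: (h/3)[f(x₀) + 4f(x₁) + 2f(x₂) + ... + f(xₙ)]

x_0 = 1.5000, f(x_0) = 0.400000, coefficient = 1
x_1 = 1.9375, f(x_1) = 0.340426, coefficient = 4
x_2 = 2.3750, f(x_2) = 0.296296, coefficient = 2
x_3 = 2.8125, f(x_3) = 0.262295, coefficient = 4
x_4 = 3.2500, f(x_4) = 0.235294, coefficient = 1

I ≈ (0.437500/3) × 3.638769 = 0.530654
Exact value: 0.530628
Error: 0.000026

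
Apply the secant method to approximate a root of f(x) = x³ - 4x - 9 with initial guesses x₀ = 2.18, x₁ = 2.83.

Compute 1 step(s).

f(x) = x³ - 4x - 9
x₀ = 2.18, x₁ = 2.83

Secant formula: x_{n+1} = x_n - f(x_n)(x_n - x_{n-1})/(f(x_n) - f(x_{n-1}))

Iteration 1:
  f(2.180000) = -7.359768
  f(2.830000) = 2.345187
  x_2 = 2.830000 - 2.345187×(2.830000 - 2.180000)/(2.345187 - (-7.359768))
       = 2.672929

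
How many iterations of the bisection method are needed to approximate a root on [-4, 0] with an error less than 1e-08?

We need (b-a)/2^n ≤ 1e-08
(0 - (-4))/2^n ≤ 1e-08
4/2^n ≤ 1e-08
2^n ≥ 400000000
n ≥ log₂(400000000) = 28.58
n ≥ 29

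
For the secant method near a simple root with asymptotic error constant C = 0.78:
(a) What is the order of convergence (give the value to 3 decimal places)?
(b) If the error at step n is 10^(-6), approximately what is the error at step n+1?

(a) Secant method has superlinear convergence with order φ = (1+√5)/2 ≈ 1.618.
    This means |e_{n+1}| ≈ C|e_n|^1.618.

(b) With |e_n| = 10^(-6) and C = 0.78:
    |e_{n+1}| ≈ 0.78 × (10^(-6))^1.618 = 0.78 × 10^(-9.71)

(a) ≈ 1.618 (golden ratio); (b) |e_{n+1}| ≈ 1.527e-10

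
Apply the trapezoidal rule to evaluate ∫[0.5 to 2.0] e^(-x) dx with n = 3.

f(x) = e^(-x)
a = 0.5, b = 2.0, n = 3
h = (b - a)/n = 0.500000

Trapezoidal rule: (h/2)[f(x₀) + 2f(x₁) + 2f(x₂) + ... + f(xₙ)]

x_0 = 0.5000, f(x_0) = 0.606531, coefficient = 1
x_1 = 1.0000, f(x_1) = 0.367879, coefficient = 2
x_2 = 1.5000, f(x_2) = 0.223130, coefficient = 2
x_3 = 2.0000, f(x_3) = 0.135335, coefficient = 1

I ≈ (0.500000/2) × 1.923885 = 0.480971
Exact value: 0.471195
Error: 0.009776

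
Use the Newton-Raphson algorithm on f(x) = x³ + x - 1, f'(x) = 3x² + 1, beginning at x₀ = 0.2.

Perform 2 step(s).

f(x) = x³ + x - 1
f'(x) = 3x² + 1
x₀ = 0.2

Newton-Raphson formula: x_{n+1} = x_n - f(x_n)/f'(x_n)

Iteration 1:
  f(0.200000) = -0.792000
  f'(0.200000) = 1.120000
  x_1 = 0.200000 - (-0.792000)/1.120000 = 0.907143
Iteration 2:
  f(0.907143) = 0.653638
  f'(0.907143) = 3.468724
  x_2 = 0.907143 - 0.653638/3.468724 = 0.718705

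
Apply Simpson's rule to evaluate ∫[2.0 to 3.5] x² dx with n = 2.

f(x) = x²
a = 2.0, b = 3.5, n = 2
h = (b - a)/n = 0.750000

Simpson's rule: (h/3)[f(x₀) + 4f(x₁) + 2f(x₂) + ... + f(xₙ)]

x_0 = 2.0000, f(x_0) = 4.000000, coefficient = 1
x_1 = 2.7500, f(x_1) = 7.562500, coefficient = 4
x_2 = 3.5000, f(x_2) = 12.250000, coefficient = 1

I ≈ (0.750000/3) × 46.500000 = 11.625000
Exact value: 11.625000
Error: 0.000000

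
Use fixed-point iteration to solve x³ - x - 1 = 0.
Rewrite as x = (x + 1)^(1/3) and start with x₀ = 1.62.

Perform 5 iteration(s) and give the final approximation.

Equation: x³ - x - 1 = 0
Fixed-point form: x = (x + 1)^(1/3)
x₀ = 1.62

x_1 = g(1.620000) = 1.378586
x_2 = g(1.378586) = 1.334872
x_3 = g(1.334872) = 1.326644
x_4 = g(1.326644) = 1.325084
x_5 = g(1.325084) = 1.324787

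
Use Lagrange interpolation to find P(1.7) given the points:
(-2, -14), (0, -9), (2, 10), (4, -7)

Lagrange interpolation formula:
P(x) = Σ yᵢ × Lᵢ(x)
where Lᵢ(x) = Π_{j≠i} (x - xⱼ)/(xᵢ - xⱼ)

L_0(1.7) = (1.7 - 0)/(-2 - 0) × (1.7 - 2)/(-2 - 2) × (1.7 - 4)/(-2 - 4) = -0.024437
L_1(1.7) = (1.7 - (-2))/(0 - (-2)) × (1.7 - 2)/(0 - 2) × (1.7 - 4)/(0 - 4) = 0.159563
L_2(1.7) = (1.7 - (-2))/(2 - (-2)) × (1.7 - 0)/(2 - 0) × (1.7 - 4)/(2 - 4) = 0.904187
L_3(1.7) = (1.7 - (-2))/(4 - (-2)) × (1.7 - 0)/(4 - 0) × (1.7 - 2)/(4 - 2) = -0.039313

P(1.7) = (-14)×L_0(1.7) + (-9)×L_1(1.7) + 10×L_2(1.7) + (-7)×L_3(1.7)
P(1.7) = 8.223125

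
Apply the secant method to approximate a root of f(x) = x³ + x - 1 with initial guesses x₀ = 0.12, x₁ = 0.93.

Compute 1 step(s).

f(x) = x³ + x - 1
x₀ = 0.12, x₁ = 0.93

Secant formula: x_{n+1} = x_n - f(x_n)(x_n - x_{n-1})/(f(x_n) - f(x_{n-1}))

Iteration 1:
  f(0.120000) = -0.878272
  f(0.930000) = 0.734357
  x_2 = 0.930000 - 0.734357×(0.930000 - 0.120000)/(0.734357 - (-0.878272))
       = 0.561143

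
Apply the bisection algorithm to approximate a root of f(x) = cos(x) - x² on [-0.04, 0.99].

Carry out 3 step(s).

f(x) = cos(x) - x²
Initial interval: [-0.04, 0.99]

Iteration 1:
  c_1 = (-0.040000 + 0.990000)/2 = 0.475000
  f(c_1) = f(0.475000) = 0.663668
  f(a) × f(c) ≥ 0, new interval: [0.475000, 0.990000]
Iteration 2:
  c_2 = (0.475000 + 0.990000)/2 = 0.732500
  f(c_2) = f(0.732500) = 0.206949
  f(a) × f(c) ≥ 0, new interval: [0.732500, 0.990000]
Iteration 3:
  c_3 = (0.732500 + 0.990000)/2 = 0.861250
  f(c_3) = f(0.861250) = -0.090262
  f(a) × f(c) < 0, new interval: [0.732500, 0.861250]

After 3 iteration(s), the approximation is c_3 = 0.861250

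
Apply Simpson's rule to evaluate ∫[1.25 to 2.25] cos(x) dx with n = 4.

f(x) = cos(x)
a = 1.25, b = 2.25, n = 4
h = (b - a)/n = 0.250000

Simpson's rule: (h/3)[f(x₀) + 4f(x₁) + 2f(x₂) + ... + f(xₙ)]

x_0 = 1.2500, f(x_0) = 0.315322, coefficient = 1
x_1 = 1.5000, f(x_1) = 0.070737, coefficient = 4
x_2 = 1.7500, f(x_2) = -0.178246, coefficient = 2
x_3 = 2.0000, f(x_3) = -0.416147, coefficient = 4
x_4 = 2.2500, f(x_4) = -0.628174, coefficient = 1

I ≈ (0.250000/3) × -2.050982 = -0.170915
Exact value: -0.170911
Error: 0.000004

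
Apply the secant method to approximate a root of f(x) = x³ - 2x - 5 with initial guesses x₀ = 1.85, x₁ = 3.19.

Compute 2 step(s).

f(x) = x³ - 2x - 5
x₀ = 1.85, x₁ = 3.19

Secant formula: x_{n+1} = x_n - f(x_n)(x_n - x_{n-1})/(f(x_n) - f(x_{n-1}))

Iteration 1:
  f(1.850000) = -2.368375
  f(3.190000) = 21.081759
  x_2 = 3.190000 - 21.081759×(3.190000 - 1.850000)/(21.081759 - (-2.368375))
       = 1.985335
Iteration 2:
  f(3.190000) = 21.081759
  f(1.985335) = -1.145363
  x_3 = 1.985335 - (-1.145363)×(1.985335 - 3.190000)/(-1.145363 - 21.081759)
       = 2.047411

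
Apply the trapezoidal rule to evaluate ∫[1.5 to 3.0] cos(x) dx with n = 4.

f(x) = cos(x)
a = 1.5, b = 3.0, n = 4
h = (b - a)/n = 0.375000

Trapezoidal rule: (h/2)[f(x₀) + 2f(x₁) + 2f(x₂) + ... + f(xₙ)]

x_0 = 1.5000, f(x_0) = 0.070737, coefficient = 1
x_1 = 1.8750, f(x_1) = -0.299534, coefficient = 2
x_2 = 2.2500, f(x_2) = -0.628174, coefficient = 2
x_3 = 2.6250, f(x_3) = -0.869507, coefficient = 2
x_4 = 3.0000, f(x_4) = -0.989992, coefficient = 1

I ≈ (0.375000/2) × -4.513684 = -0.846316
Exact value: -0.856375
Error: 0.010059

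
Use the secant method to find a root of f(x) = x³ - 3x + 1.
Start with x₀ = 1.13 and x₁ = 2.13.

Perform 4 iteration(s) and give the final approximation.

f(x) = x³ - 3x + 1
x₀ = 1.13, x₁ = 2.13

Secant formula: x_{n+1} = x_n - f(x_n)(x_n - x_{n-1})/(f(x_n) - f(x_{n-1}))

Iteration 1:
  f(1.130000) = -0.947103
  f(2.130000) = 4.273597
  x_2 = 2.130000 - 4.273597×(2.130000 - 1.130000)/(4.273597 - (-0.947103))
       = 1.311413
Iteration 2:
  f(2.130000) = 4.273597
  f(1.311413) = -0.678866
  x_3 = 1.311413 - (-0.678866)×(1.311413 - 2.130000)/(-0.678866 - 4.273597)
       = 1.423622
Iteration 3:
  f(1.311413) = -0.678866
  f(1.423622) = -0.385612
  x_4 = 1.423622 - (-0.385612)×(1.423622 - 1.311413)/(-0.385612 - (-0.678866))
       = 1.571170
Iteration 4:
  f(1.423622) = -0.385612
  f(1.571170) = 0.165043
  x_5 = 1.571170 - 0.165043×(1.571170 - 1.423622)/(0.165043 - (-0.385612))
       = 1.526947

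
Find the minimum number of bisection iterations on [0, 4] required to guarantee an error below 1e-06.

We need (b-a)/2^n ≤ 1e-06
(4 - 0)/2^n ≤ 1e-06
4/2^n ≤ 1e-06
2^n ≥ 4000000
n ≥ log₂(4000000) = 21.93
n ≥ 22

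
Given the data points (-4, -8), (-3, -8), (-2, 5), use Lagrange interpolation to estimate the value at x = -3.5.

Lagrange interpolation formula:
P(x) = Σ yᵢ × Lᵢ(x)
where Lᵢ(x) = Π_{j≠i} (x - xⱼ)/(xᵢ - xⱼ)

L_0(-3.5) = (-3.5 - (-3))/(-4 - (-3)) × (-3.5 - (-2))/(-4 - (-2)) = 0.375000
L_1(-3.5) = (-3.5 - (-4))/(-3 - (-4)) × (-3.5 - (-2))/(-3 - (-2)) = 0.750000
L_2(-3.5) = (-3.5 - (-4))/(-2 - (-4)) × (-3.5 - (-3))/(-2 - (-3)) = -0.125000

P(-3.5) = (-8)×L_0(-3.5) + (-8)×L_1(-3.5) + 5×L_2(-3.5)
P(-3.5) = -9.625000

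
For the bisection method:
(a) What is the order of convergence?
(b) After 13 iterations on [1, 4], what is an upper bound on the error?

(a) Bisection has linear (order 1) convergence; the error is halved each step.

(b) Error bound = (b-a)/2^n = (4 - 1)/2^{13}
    = 3/2^{13}

(a) 1 (linear); (b) error ≤ 3.66e-04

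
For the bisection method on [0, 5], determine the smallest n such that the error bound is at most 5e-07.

We need (b-a)/2^n ≤ 5e-07
(5 - 0)/2^n ≤ 5e-07
5/2^n ≤ 5e-07
2^n ≥ 10000000
n ≥ log₂(10000000) = 23.25
n ≥ 24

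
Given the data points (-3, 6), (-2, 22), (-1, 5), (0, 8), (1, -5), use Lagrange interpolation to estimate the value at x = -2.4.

Lagrange interpolation formula:
P(x) = Σ yᵢ × Lᵢ(x)
where Lᵢ(x) = Π_{j≠i} (x - xⱼ)/(xᵢ - xⱼ)

L_0(-2.4) = (-2.4 - (-2))/(-3 - (-2)) × (-2.4 - (-1))/(-3 - (-1)) × (-2.4 - 0)/(-3 - 0) × (-2.4 - 1)/(-3 - 1) = 0.190400
L_1(-2.4) = (-2.4 - (-3))/(-2 - (-3)) × (-2.4 - (-1))/(-2 - (-1)) × (-2.4 - 0)/(-2 - 0) × (-2.4 - 1)/(-2 - 1) = 1.142400
L_2(-2.4) = (-2.4 - (-3))/(-1 - (-3)) × (-2.4 - (-2))/(-1 - (-2)) × (-2.4 - 0)/(-1 - 0) × (-2.4 - 1)/(-1 - 1) = -0.489600
L_3(-2.4) = (-2.4 - (-3))/(0 - (-3)) × (-2.4 - (-2))/(0 - (-2)) × (-2.4 - (-1))/(0 - (-1)) × (-2.4 - 1)/(0 - 1) = 0.190400
L_4(-2.4) = (-2.4 - (-3))/(1 - (-3)) × (-2.4 - (-2))/(1 - (-2)) × (-2.4 - (-1))/(1 - (-1)) × (-2.4 - 0)/(1 - 0) = -0.033600

P(-2.4) = 6×L_0(-2.4) + 22×L_1(-2.4) + 5×L_2(-2.4) + 8×L_3(-2.4) + (-5)×L_4(-2.4)
P(-2.4) = 25.518400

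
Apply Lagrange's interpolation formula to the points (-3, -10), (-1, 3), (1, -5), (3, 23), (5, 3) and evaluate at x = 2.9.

Lagrange interpolation formula:
P(x) = Σ yᵢ × Lᵢ(x)
where Lᵢ(x) = Π_{j≠i} (x - xⱼ)/(xᵢ - xⱼ)

L_0(2.9) = (2.9 - (-1))/(-3 - (-1)) × (2.9 - 1)/(-3 - 1) × (2.9 - 3)/(-3 - 3) × (2.9 - 5)/(-3 - 5) = 0.004052
L_1(2.9) = (2.9 - (-3))/(-1 - (-3)) × (2.9 - 1)/(-1 - 1) × (2.9 - 3)/(-1 - 3) × (2.9 - 5)/(-1 - 5) = -0.024522
L_2(2.9) = (2.9 - (-3))/(1 - (-3)) × (2.9 - (-1))/(1 - (-1)) × (2.9 - 3)/(1 - 3) × (2.9 - 5)/(1 - 5) = 0.075502
L_3(2.9) = (2.9 - (-3))/(3 - (-3)) × (2.9 - (-1))/(3 - (-1)) × (2.9 - 1)/(3 - 1) × (2.9 - 5)/(3 - 5) = 0.956353
L_4(2.9) = (2.9 - (-3))/(5 - (-3)) × (2.9 - (-1))/(5 - (-1)) × (2.9 - 1)/(5 - 1) × (2.9 - 3)/(5 - 3) = -0.011385

P(2.9) = (-10)×L_0(2.9) + 3×L_1(2.9) + (-5)×L_2(2.9) + 23×L_3(2.9) + 3×L_4(2.9)
P(2.9) = 21.470370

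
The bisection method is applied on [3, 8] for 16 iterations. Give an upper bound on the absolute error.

Bisection error bound: |error| ≤ (b-a)/2^n
|error| ≤ (8 - 3)/2^16 = 5/2^16
|error| ≤ 0.0000762939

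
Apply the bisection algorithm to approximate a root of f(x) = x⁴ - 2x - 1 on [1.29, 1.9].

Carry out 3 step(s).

f(x) = x⁴ - 2x - 1
Initial interval: [1.29, 1.9]

Iteration 1:
  c_1 = (1.290000 + 1.900000)/2 = 1.595000
  f(c_1) = f(1.595000) = 2.282063
  f(a) × f(c) < 0, new interval: [1.290000, 1.595000]
Iteration 2:
  c_2 = (1.290000 + 1.595000)/2 = 1.442500
  f(c_2) = f(1.442500) = 0.444755
  f(a) × f(c) < 0, new interval: [1.290000, 1.442500]
Iteration 3:
  c_3 = (1.290000 + 1.442500)/2 = 1.366250
  f(c_3) = f(1.366250) = -0.248159
  f(a) × f(c) ≥ 0, new interval: [1.366250, 1.442500]

After 3 iteration(s), the approximation is c_3 = 1.366250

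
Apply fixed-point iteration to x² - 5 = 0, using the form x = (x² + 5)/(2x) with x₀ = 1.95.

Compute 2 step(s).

Equation: x² - 5 = 0
Fixed-point form: x = (x² + 5)/(2x)
x₀ = 1.95

x_1 = g(1.950000) = 2.257051
x_2 = g(2.257051) = 2.236166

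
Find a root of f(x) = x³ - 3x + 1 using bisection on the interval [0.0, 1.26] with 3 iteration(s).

f(x) = x³ - 3x + 1
Initial interval: [0.0, 1.26]

Iteration 1:
  c_1 = (0.000000 + 1.260000)/2 = 0.630000
  f(c_1) = f(0.630000) = -0.639953
  f(a) × f(c) < 0, new interval: [0.000000, 0.630000]
Iteration 2:
  c_2 = (0.000000 + 0.630000)/2 = 0.315000
  f(c_2) = f(0.315000) = 0.086256
  f(a) × f(c) ≥ 0, new interval: [0.315000, 0.630000]
Iteration 3:
  c_3 = (0.315000 + 0.630000)/2 = 0.472500
  f(c_3) = f(0.472500) = -0.312011
  f(a) × f(c) < 0, new interval: [0.315000, 0.472500]

After 3 iteration(s), the approximation is c_3 = 0.472500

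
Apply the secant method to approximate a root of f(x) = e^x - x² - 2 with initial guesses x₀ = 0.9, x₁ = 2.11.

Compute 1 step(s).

f(x) = e^x - x² - 2
x₀ = 0.9, x₁ = 2.11

Secant formula: x_{n+1} = x_n - f(x_n)(x_n - x_{n-1})/(f(x_n) - f(x_{n-1}))

Iteration 1:
  f(0.900000) = -0.350397
  f(2.110000) = 1.796141
  x_2 = 2.110000 - 1.796141×(2.110000 - 0.900000)/(1.796141 - (-0.350397))
       = 1.097518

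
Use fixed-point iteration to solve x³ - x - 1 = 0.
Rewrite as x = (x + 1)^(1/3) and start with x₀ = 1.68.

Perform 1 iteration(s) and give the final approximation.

Equation: x³ - x - 1 = 0
Fixed-point form: x = (x + 1)^(1/3)
x₀ = 1.68

x_1 = g(1.680000) = 1.389030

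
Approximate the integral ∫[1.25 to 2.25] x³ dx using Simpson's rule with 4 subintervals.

f(x) = x³
a = 1.25, b = 2.25, n = 4
h = (b - a)/n = 0.250000

Simpson's rule: (h/3)[f(x₀) + 4f(x₁) + 2f(x₂) + ... + f(xₙ)]

x_0 = 1.2500, f(x_0) = 1.953125, coefficient = 1
x_1 = 1.5000, f(x_1) = 3.375000, coefficient = 4
x_2 = 1.7500, f(x_2) = 5.359375, coefficient = 2
x_3 = 2.0000, f(x_3) = 8.000000, coefficient = 4
x_4 = 2.2500, f(x_4) = 11.390625, coefficient = 1

I ≈ (0.250000/3) × 69.562500 = 5.796875
Exact value: 5.796875
Error: 0.000000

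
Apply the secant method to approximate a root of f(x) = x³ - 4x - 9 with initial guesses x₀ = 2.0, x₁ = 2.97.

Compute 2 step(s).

f(x) = x³ - 4x - 9
x₀ = 2.0, x₁ = 2.97

Secant formula: x_{n+1} = x_n - f(x_n)(x_n - x_{n-1})/(f(x_n) - f(x_{n-1}))

Iteration 1:
  f(2.000000) = -9.000000
  f(2.970000) = 5.318073
  x_2 = 2.970000 - 5.318073×(2.970000 - 2.000000)/(5.318073 - (-9.000000))
       = 2.609719
Iteration 2:
  f(2.970000) = 5.318073
  f(2.609719) = -1.665038
  x_3 = 2.609719 - (-1.665038)×(2.609719 - 2.970000)/(-1.665038 - 5.318073)
       = 2.695624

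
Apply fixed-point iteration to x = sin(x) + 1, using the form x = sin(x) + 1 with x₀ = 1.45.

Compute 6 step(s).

Equation: x = sin(x) + 1
Fixed-point form: x = sin(x) + 1
x₀ = 1.45

x_1 = g(1.450000) = 1.992713
x_2 = g(1.992713) = 1.912306
x_3 = g(1.912306) = 1.942250
x_4 = g(1.942250) = 1.931801
x_5 = g(1.931801) = 1.935543
x_6 = g(1.935543) = 1.934214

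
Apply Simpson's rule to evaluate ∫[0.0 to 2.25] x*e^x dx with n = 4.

f(x) = x*e^x
a = 0.0, b = 2.25, n = 4
h = (b - a)/n = 0.562500

Simpson's rule: (h/3)[f(x₀) + 4f(x₁) + 2f(x₂) + ... + f(xₙ)]

x_0 = 0.0000, f(x_0) = 0.000000, coefficient = 1
x_1 = 0.5625, f(x_1) = 0.987218, coefficient = 4
x_2 = 1.1250, f(x_2) = 3.465244, coefficient = 2
x_3 = 1.6875, f(x_3) = 9.122539, coefficient = 4
x_4 = 2.2500, f(x_4) = 21.347406, coefficient = 1

I ≈ (0.562500/3) × 68.716922 = 12.884423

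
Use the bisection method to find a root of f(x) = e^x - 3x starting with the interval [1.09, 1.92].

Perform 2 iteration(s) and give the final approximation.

f(x) = e^x - 3x
Initial interval: [1.09, 1.92]

Iteration 1:
  c_1 = (1.090000 + 1.920000)/2 = 1.505000
  f(c_1) = f(1.505000) = -0.010846
  f(a) × f(c) ≥ 0, new interval: [1.505000, 1.920000]
Iteration 2:
  c_2 = (1.505000 + 1.920000)/2 = 1.712500
  f(c_2) = f(1.712500) = 0.405301
  f(a) × f(c) < 0, new interval: [1.505000, 1.712500]

After 2 iteration(s), the approximation is c_2 = 1.712500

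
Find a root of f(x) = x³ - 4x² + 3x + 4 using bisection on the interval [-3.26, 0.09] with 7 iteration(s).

f(x) = x³ - 4x² + 3x + 4
Initial interval: [-3.26, 0.09]

Iteration 1:
  c_1 = (-3.260000 + 0.090000)/2 = -1.585000
  f(c_1) = f(-1.585000) = -14.785777
  f(a) × f(c) ≥ 0, new interval: [-1.585000, 0.090000]
Iteration 2:
  c_2 = (-1.585000 + 0.090000)/2 = -0.747500
  f(c_2) = f(-0.747500) = -0.895195
  f(a) × f(c) ≥ 0, new interval: [-0.747500, 0.090000]
Iteration 3:
  c_3 = (-0.747500 + 0.090000)/2 = -0.328750
  f(c_3) = f(-0.328750) = 2.545914
  f(a) × f(c) < 0, new interval: [-0.747500, -0.328750]
Iteration 4:
  c_4 = (-0.747500 + (-0.328750))/2 = -0.538125
  f(c_4) = f(-0.538125) = 1.071481
  f(a) × f(c) < 0, new interval: [-0.747500, -0.538125]
Iteration 5:
  c_5 = (-0.747500 + (-0.538125))/2 = -0.642813
  f(c_5) = f(-0.642813) = 0.153116
  f(a) × f(c) < 0, new interval: [-0.747500, -0.642813]
Iteration 6:
  c_6 = (-0.747500 + (-0.642813))/2 = -0.695156
  f(c_6) = f(-0.695156) = -0.354366
  f(a) × f(c) ≥ 0, new interval: [-0.695156, -0.642813]
Iteration 7:
  c_7 = (-0.695156 + (-0.642813))/2 = -0.668984
  f(c_7) = f(-0.668984) = -0.096511
  f(a) × f(c) ≥ 0, new interval: [-0.668984, -0.642813]

After 7 iteration(s), the approximation is c_7 = -0.668984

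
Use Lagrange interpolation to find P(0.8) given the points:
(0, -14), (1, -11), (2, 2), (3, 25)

Lagrange interpolation formula:
P(x) = Σ yᵢ × Lᵢ(x)
where Lᵢ(x) = Π_{j≠i} (x - xⱼ)/(xᵢ - xⱼ)

L_0(0.8) = (0.8 - 1)/(0 - 1) × (0.8 - 2)/(0 - 2) × (0.8 - 3)/(0 - 3) = 0.088000
L_1(0.8) = (0.8 - 0)/(1 - 0) × (0.8 - 2)/(1 - 2) × (0.8 - 3)/(1 - 3) = 1.056000
L_2(0.8) = (0.8 - 0)/(2 - 0) × (0.8 - 1)/(2 - 1) × (0.8 - 3)/(2 - 3) = -0.176000
L_3(0.8) = (0.8 - 0)/(3 - 0) × (0.8 - 1)/(3 - 1) × (0.8 - 2)/(3 - 2) = 0.032000

P(0.8) = (-14)×L_0(0.8) + (-11)×L_1(0.8) + 2×L_2(0.8) + 25×L_3(0.8)
P(0.8) = -12.400000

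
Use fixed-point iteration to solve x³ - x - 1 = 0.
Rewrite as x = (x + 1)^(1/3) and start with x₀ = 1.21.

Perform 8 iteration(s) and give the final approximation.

Equation: x³ - x - 1 = 0
Fixed-point form: x = (x + 1)^(1/3)
x₀ = 1.21

x_1 = g(1.210000) = 1.302559
x_2 = g(1.302559) = 1.320496
x_3 = g(1.320496) = 1.323915
x_4 = g(1.323915) = 1.324566
x_5 = g(1.324566) = 1.324689
x_6 = g(1.324689) = 1.324712
x_7 = g(1.324712) = 1.324717
x_8 = g(1.324717) = 1.324718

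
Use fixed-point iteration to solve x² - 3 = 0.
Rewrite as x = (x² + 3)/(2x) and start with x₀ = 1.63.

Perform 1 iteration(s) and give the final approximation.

Equation: x² - 3 = 0
Fixed-point form: x = (x² + 3)/(2x)
x₀ = 1.63

x_1 = g(1.630000) = 1.735245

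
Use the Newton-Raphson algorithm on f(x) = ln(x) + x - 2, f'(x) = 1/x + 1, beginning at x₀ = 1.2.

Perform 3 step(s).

f(x) = ln(x) + x - 2
f'(x) = 1/x + 1
x₀ = 1.2

Newton-Raphson formula: x_{n+1} = x_n - f(x_n)/f'(x_n)

Iteration 1:
  f(1.200000) = -0.617678
  f'(1.200000) = 1.833333
  x_1 = 1.200000 - (-0.617678)/1.833333 = 1.536916
Iteration 2:
  f(1.536916) = -0.033307
  f'(1.536916) = 1.650654
  x_2 = 1.536916 - (-0.033307)/1.650654 = 1.557094
Iteration 3:
  f(1.557094) = -0.000085
  f'(1.557094) = 1.642222
  x_3 = 1.557094 - (-0.000085)/1.642222 = 1.557146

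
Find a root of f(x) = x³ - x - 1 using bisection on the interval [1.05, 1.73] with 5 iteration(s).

f(x) = x³ - x - 1
Initial interval: [1.05, 1.73]

Iteration 1:
  c_1 = (1.050000 + 1.730000)/2 = 1.390000
  f(c_1) = f(1.390000) = 0.295619
  f(a) × f(c) < 0, new interval: [1.050000, 1.390000]
Iteration 2:
  c_2 = (1.050000 + 1.390000)/2 = 1.220000
  f(c_2) = f(1.220000) = -0.404152
  f(a) × f(c) ≥ 0, new interval: [1.220000, 1.390000]
Iteration 3:
  c_3 = (1.220000 + 1.390000)/2 = 1.305000
  f(c_3) = f(1.305000) = -0.082552
  f(a) × f(c) ≥ 0, new interval: [1.305000, 1.390000]
Iteration 4:
  c_4 = (1.305000 + 1.390000)/2 = 1.347500
  f(c_4) = f(1.347500) = 0.099232
  f(a) × f(c) < 0, new interval: [1.305000, 1.347500]
Iteration 5:
  c_5 = (1.305000 + 1.347500)/2 = 1.326250
  f(c_5) = f(1.326250) = 0.006543
  f(a) × f(c) < 0, new interval: [1.305000, 1.326250]

After 5 iteration(s), the approximation is c_5 = 1.326250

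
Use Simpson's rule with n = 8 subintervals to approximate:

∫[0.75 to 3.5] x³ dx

f(x) = x³
a = 0.75, b = 3.5, n = 8
h = (b - a)/n = 0.343750

Simpson's rule: (h/3)[f(x₀) + 4f(x₁) + 2f(x₂) + ... + f(xₙ)]

x_0 = 0.7500, f(x_0) = 0.421875, coefficient = 1
x_1 = 1.0938, f(x_1) = 1.308441, coefficient = 4
x_2 = 1.4375, f(x_2) = 2.970459, coefficient = 2
x_3 = 1.7812, f(x_3) = 5.651642, coefficient = 4
x_4 = 2.1250, f(x_4) = 9.595703, coefficient = 2
x_5 = 2.4688, f(x_5) = 15.046356, coefficient = 4
x_6 = 2.8125, f(x_6) = 22.247314, coefficient = 2
x_7 = 3.1562, f(x_7) = 31.442291, coefficient = 4
x_8 = 3.5000, f(x_8) = 42.875000, coefficient = 1

I ≈ (0.343750/3) × 326.718750 = 37.436523
Exact value: 37.436523
Error: 0.000000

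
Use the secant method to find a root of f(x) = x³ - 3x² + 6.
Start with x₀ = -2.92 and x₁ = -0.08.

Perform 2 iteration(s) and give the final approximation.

f(x) = x³ - 3x² + 6
x₀ = -2.92, x₁ = -0.08

Secant formula: x_{n+1} = x_n - f(x_n)(x_n - x_{n-1})/(f(x_n) - f(x_{n-1}))

Iteration 1:
  f(-2.920000) = -44.476288
  f(-0.080000) = 5.980288
  x_2 = -0.080000 - 5.980288×(-0.080000 - (-2.920000))/(5.980288 - (-44.476288))
       = -0.416607
Iteration 2:
  f(-0.080000) = 5.980288
  f(-0.416607) = 5.407010
  x_3 = -0.416607 - 5.407010×(-0.416607 - (-0.080000))/(5.407010 - 5.980288)
       = -3.591394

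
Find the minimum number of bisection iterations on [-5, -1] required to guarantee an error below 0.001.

We need (b-a)/2^n ≤ 0.001
(-1 - (-5))/2^n ≤ 0.001
4/2^n ≤ 0.001
2^n ≥ 4000
n ≥ log₂(4000) = 11.97
n ≥ 12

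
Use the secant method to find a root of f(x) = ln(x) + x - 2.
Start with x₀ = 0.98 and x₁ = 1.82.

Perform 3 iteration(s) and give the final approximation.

f(x) = ln(x) + x - 2
x₀ = 0.98, x₁ = 1.82

Secant formula: x_{n+1} = x_n - f(x_n)(x_n - x_{n-1})/(f(x_n) - f(x_{n-1}))

Iteration 1:
  f(0.980000) = -1.040203
  f(1.820000) = 0.418837
  x_2 = 1.820000 - 0.418837×(1.820000 - 0.980000)/(0.418837 - (-1.040203))
       = 1.578867
Iteration 2:
  f(1.820000) = 0.418837
  f(1.578867) = 0.035574
  x_3 = 1.578867 - 0.035574×(1.578867 - 1.820000)/(0.035574 - 0.418837)
       = 1.556485
Iteration 3:
  f(1.578867) = 0.035574
  f(1.556485) = -0.001085
  x_4 = 1.556485 - (-0.001085)×(1.556485 - 1.578867)/(-0.001085 - 0.035574)
       = 1.557147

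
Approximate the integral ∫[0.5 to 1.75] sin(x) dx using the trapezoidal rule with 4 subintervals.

f(x) = sin(x)
a = 0.5, b = 1.75, n = 4
h = (b - a)/n = 0.312500

Trapezoidal rule: (h/2)[f(x₀) + 2f(x₁) + 2f(x₂) + ... + f(xₙ)]

x_0 = 0.5000, f(x_0) = 0.479426, coefficient = 1
x_1 = 0.8125, f(x_1) = 0.726009, coefficient = 2
x_2 = 1.1250, f(x_2) = 0.902268, coefficient = 2
x_3 = 1.4375, f(x_3) = 0.991129, coefficient = 2
x_4 = 1.7500, f(x_4) = 0.983986, coefficient = 1

I ≈ (0.312500/2) × 6.702222 = 1.047222
Exact value: 1.055829
Error: 0.008606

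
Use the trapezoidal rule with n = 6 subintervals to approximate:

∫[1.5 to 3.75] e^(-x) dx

f(x) = e^(-x)
a = 1.5, b = 3.75, n = 6
h = (b - a)/n = 0.375000

Trapezoidal rule: (h/2)[f(x₀) + 2f(x₁) + 2f(x₂) + ... + f(xₙ)]

x_0 = 1.5000, f(x_0) = 0.223130, coefficient = 1
x_1 = 1.8750, f(x_1) = 0.153355, coefficient = 2
x_2 = 2.2500, f(x_2) = 0.105399, coefficient = 2
x_3 = 2.6250, f(x_3) = 0.072440, coefficient = 2
x_4 = 3.0000, f(x_4) = 0.049787, coefficient = 2
x_5 = 3.3750, f(x_5) = 0.034218, coefficient = 2
x_6 = 3.7500, f(x_6) = 0.023518, coefficient = 1

I ≈ (0.375000/2) × 1.077046 = 0.201946
Exact value: 0.199612
Error: 0.002334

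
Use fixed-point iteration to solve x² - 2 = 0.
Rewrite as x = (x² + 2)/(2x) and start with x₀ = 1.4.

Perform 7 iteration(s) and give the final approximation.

Equation: x² - 2 = 0
Fixed-point form: x = (x² + 2)/(2x)
x₀ = 1.4

x_1 = g(1.400000) = 1.414286
x_2 = g(1.414286) = 1.414214
x_3 = g(1.414214) = 1.414214
x_4 = g(1.414214) = 1.414214
x_5 = g(1.414214) = 1.414214
x_6 = g(1.414214) = 1.414214
x_7 = g(1.414214) = 1.414214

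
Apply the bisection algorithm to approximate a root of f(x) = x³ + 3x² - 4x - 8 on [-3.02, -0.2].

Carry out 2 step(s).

f(x) = x³ + 3x² - 4x - 8
Initial interval: [-3.02, -0.2]

Iteration 1:
  c_1 = (-3.020000 + (-0.200000))/2 = -1.610000
  f(c_1) = f(-1.610000) = 2.043019
  f(a) × f(c) ≥ 0, new interval: [-1.610000, -0.200000]
Iteration 2:
  c_2 = (-1.610000 + (-0.200000))/2 = -0.905000
  f(c_2) = f(-0.905000) = -2.664143
  f(a) × f(c) < 0, new interval: [-1.610000, -0.905000]

After 2 iteration(s), the approximation is c_2 = -0.905000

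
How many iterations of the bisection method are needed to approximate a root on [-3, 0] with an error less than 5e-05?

We need (b-a)/2^n ≤ 5e-05
(0 - (-3))/2^n ≤ 5e-05
3/2^n ≤ 5e-05
2^n ≥ 60000
n ≥ log₂(60000) = 15.87
n ≥ 16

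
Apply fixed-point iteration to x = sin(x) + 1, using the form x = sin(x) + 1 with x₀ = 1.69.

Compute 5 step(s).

Equation: x = sin(x) + 1
Fixed-point form: x = sin(x) + 1
x₀ = 1.69

x_1 = g(1.690000) = 1.992904
x_2 = g(1.992904) = 1.912228
x_3 = g(1.912228) = 1.942276
x_4 = g(1.942276) = 1.931791
x_5 = g(1.931791) = 1.935546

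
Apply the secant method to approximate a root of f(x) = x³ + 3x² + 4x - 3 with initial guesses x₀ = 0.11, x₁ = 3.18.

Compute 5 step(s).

f(x) = x³ + 3x² + 4x - 3
x₀ = 0.11, x₁ = 3.18

Secant formula: x_{n+1} = x_n - f(x_n)(x_n - x_{n-1})/(f(x_n) - f(x_{n-1}))

Iteration 1:
  f(0.110000) = -2.522369
  f(3.180000) = 72.214632
  x_2 = 3.180000 - 72.214632×(3.180000 - 0.110000)/(72.214632 - (-2.522369))
       = 0.213612
Iteration 2:
  f(3.180000) = 72.214632
  f(0.213612) = -1.998913
  x_3 = 0.213612 - (-1.998913)×(0.213612 - 3.180000)/(-1.998913 - 72.214632)
       = 0.293511
Iteration 3:
  f(0.213612) = -1.998913
  f(0.293511) = -1.542225
  x_4 = 0.293511 - (-1.542225)×(0.293511 - 0.213612)/(-1.542225 - (-1.998913))
       = 0.563327
Iteration 4:
  f(0.293511) = -1.542225
  f(0.563327) = 0.384081
  x_5 = 0.563327 - 0.384081×(0.563327 - 0.293511)/(0.384081 - (-1.542225))
       = 0.509529
Iteration 5:
  f(0.563327) = 0.384081
  f(0.509529) = -0.050743
  x_6 = 0.509529 - (-0.050743)×(0.509529 - 0.563327)/(-0.050743 - 0.384081)
       = 0.515807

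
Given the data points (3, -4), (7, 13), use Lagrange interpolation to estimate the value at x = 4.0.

Lagrange interpolation formula:
P(x) = Σ yᵢ × Lᵢ(x)
where Lᵢ(x) = Π_{j≠i} (x - xⱼ)/(xᵢ - xⱼ)

L_0(4.0) = (4.0 - 7)/(3 - 7) = 0.750000
L_1(4.0) = (4.0 - 3)/(7 - 3) = 0.250000

P(4.0) = (-4)×L_0(4.0) + 13×L_1(4.0)
P(4.0) = 0.250000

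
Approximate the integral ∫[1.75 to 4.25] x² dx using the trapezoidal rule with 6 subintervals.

f(x) = x²
a = 1.75, b = 4.25, n = 6
h = (b - a)/n = 0.416667

Trapezoidal rule: (h/2)[f(x₀) + 2f(x₁) + 2f(x₂) + ... + f(xₙ)]

x_0 = 1.7500, f(x_0) = 3.062500, coefficient = 1
x_1 = 2.1667, f(x_1) = 4.694444, coefficient = 2
x_2 = 2.5833, f(x_2) = 6.673611, coefficient = 2
x_3 = 3.0000, f(x_3) = 9.000000, coefficient = 2
x_4 = 3.4167, f(x_4) = 11.673611, coefficient = 2
x_5 = 3.8333, f(x_5) = 14.694444, coefficient = 2
x_6 = 4.2500, f(x_6) = 18.062500, coefficient = 1

I ≈ (0.416667/2) × 114.597222 = 23.874421
Exact value: 23.802083
Error: 0.072338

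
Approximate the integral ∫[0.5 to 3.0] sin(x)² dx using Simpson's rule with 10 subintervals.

f(x) = sin(x)²
a = 0.5, b = 3.0, n = 10
h = (b - a)/n = 0.250000

Simpson's rule: (h/3)[f(x₀) + 4f(x₁) + 2f(x₂) + ... + f(xₙ)]

x_0 = 0.5000, f(x_0) = 0.229849, coefficient = 1
x_1 = 0.7500, f(x_1) = 0.464631, coefficient = 4
x_2 = 1.0000, f(x_2) = 0.708073, coefficient = 2
x_3 = 1.2500, f(x_3) = 0.900572, coefficient = 4
x_4 = 1.5000, f(x_4) = 0.994996, coefficient = 2
x_5 = 1.7500, f(x_5) = 0.968228, coefficient = 4
x_6 = 2.0000, f(x_6) = 0.826822, coefficient = 2
x_7 = 2.2500, f(x_7) = 0.605398, coefficient = 4
x_8 = 2.5000, f(x_8) = 0.358169, coefficient = 2
x_9 = 2.7500, f(x_9) = 0.145665, coefficient = 4
x_10 = 3.0000, f(x_10) = 0.019915, coefficient = 1

I ≈ (0.250000/3) × 18.363863 = 1.530322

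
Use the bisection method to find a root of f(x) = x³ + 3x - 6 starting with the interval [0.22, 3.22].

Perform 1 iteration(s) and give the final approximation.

f(x) = x³ + 3x - 6
Initial interval: [0.22, 3.22]

Iteration 1:
  c_1 = (0.220000 + 3.220000)/2 = 1.720000
  f(c_1) = f(1.720000) = 4.248448
  f(a) × f(c) < 0, new interval: [0.220000, 1.720000]

After 1 iteration(s), the approximation is c_1 = 1.720000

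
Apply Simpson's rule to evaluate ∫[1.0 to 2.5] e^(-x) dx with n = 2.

f(x) = e^(-x)
a = 1.0, b = 2.5, n = 2
h = (b - a)/n = 0.750000

Simpson's rule: (h/3)[f(x₀) + 4f(x₁) + 2f(x₂) + ... + f(xₙ)]

x_0 = 1.0000, f(x_0) = 0.367879, coefficient = 1
x_1 = 1.7500, f(x_1) = 0.173774, coefficient = 4
x_2 = 2.5000, f(x_2) = 0.082085, coefficient = 1

I ≈ (0.750000/3) × 1.145060 = 0.286265
Exact value: 0.285794
Error: 0.000471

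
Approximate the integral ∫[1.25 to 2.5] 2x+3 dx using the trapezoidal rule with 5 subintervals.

f(x) = 2x+3
a = 1.25, b = 2.5, n = 5
h = (b - a)/n = 0.250000

Trapezoidal rule: (h/2)[f(x₀) + 2f(x₁) + 2f(x₂) + ... + f(xₙ)]

x_0 = 1.2500, f(x_0) = 5.500000, coefficient = 1
x_1 = 1.5000, f(x_1) = 6.000000, coefficient = 2
x_2 = 1.7500, f(x_2) = 6.500000, coefficient = 2
x_3 = 2.0000, f(x_3) = 7.000000, coefficient = 2
x_4 = 2.2500, f(x_4) = 7.500000, coefficient = 2
x_5 = 2.5000, f(x_5) = 8.000000, coefficient = 1

I ≈ (0.250000/2) × 67.500000 = 8.437500
Exact value: 8.437500
Error: 0.000000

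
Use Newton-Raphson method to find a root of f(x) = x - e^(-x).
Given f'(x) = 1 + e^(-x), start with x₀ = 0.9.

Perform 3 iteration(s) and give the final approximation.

f(x) = x - e^(-x)
f'(x) = 1 + e^(-x)
x₀ = 0.9

Newton-Raphson formula: x_{n+1} = x_n - f(x_n)/f'(x_n)

Iteration 1:
  f(0.900000) = 0.493430
  f'(0.900000) = 1.406570
  x_1 = 0.900000 - 0.493430/1.406570 = 0.549196
Iteration 2:
  f(0.549196) = -0.028218
  f'(0.549196) = 1.577414
  x_2 = 0.549196 - (-0.028218)/1.577414 = 0.567085
Iteration 3:
  f(0.567085) = -0.000092
  f'(0.567085) = 1.567177
  x_3 = 0.567085 - (-0.000092)/1.567177 = 0.567143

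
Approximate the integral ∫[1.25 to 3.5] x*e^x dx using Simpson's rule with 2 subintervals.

f(x) = x*e^x
a = 1.25, b = 3.5, n = 2
h = (b - a)/n = 1.125000

Simpson's rule: (h/3)[f(x₀) + 4f(x₁) + 2f(x₂) + ... + f(xₙ)]

x_0 = 1.2500, f(x_0) = 4.362929, coefficient = 1
x_1 = 2.3750, f(x_1) = 25.533656, coefficient = 4
x_2 = 3.5000, f(x_2) = 115.904082, coefficient = 1

I ≈ (1.125000/3) × 222.401636 = 83.400613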